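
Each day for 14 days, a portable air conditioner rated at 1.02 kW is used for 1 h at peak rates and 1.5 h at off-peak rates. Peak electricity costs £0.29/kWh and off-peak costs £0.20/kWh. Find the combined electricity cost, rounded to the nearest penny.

£8.43

Peak energy = 1.02 kW × 1 h × 14 = 14.28 kWh
Off-peak energy = 1.02 kW × 1.5 h × 14 = 21.42 kWh
Cost = 14.28 × £0.29 + 21.42 × £0.20 = £4.1412 + £4.284 = £8.43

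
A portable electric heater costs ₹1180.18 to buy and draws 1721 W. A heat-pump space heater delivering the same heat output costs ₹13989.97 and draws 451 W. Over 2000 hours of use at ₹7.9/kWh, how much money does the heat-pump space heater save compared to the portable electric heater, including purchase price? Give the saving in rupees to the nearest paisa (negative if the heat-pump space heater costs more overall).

₹7256.21

portable electric heater: ₹1180.18 + (1721/1000) kW × 2000 h × ₹7.9 = ₹1180.18 + ₹27191.8 = ₹28371.98
heat-pump space heater: ₹13989.97 + (451/1000) kW × 2000 h × ₹7.9 = ₹13989.97 + ₹7125.8 = ₹21115.77
Saving = ₹28371.98 − ₹21115.77 = ₹7256.21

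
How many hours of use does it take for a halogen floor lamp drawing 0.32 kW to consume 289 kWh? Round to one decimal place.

903.1 h

Hours = 289 kWh ÷ 0.32 kW = 903.1 h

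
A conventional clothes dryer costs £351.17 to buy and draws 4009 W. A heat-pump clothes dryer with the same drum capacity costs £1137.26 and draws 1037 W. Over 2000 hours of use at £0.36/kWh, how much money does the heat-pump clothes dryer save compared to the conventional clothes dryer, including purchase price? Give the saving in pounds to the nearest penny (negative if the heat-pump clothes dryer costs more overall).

£1353.75

conventional clothes dryer: £351.17 + (4009/1000) kW × 2000 h × £0.36 = £351.17 + £2886.48 = £3237.65
heat-pump clothes dryer: £1137.26 + (1037/1000) kW × 2000 h × £0.36 = £1137.26 + £746.64 = £1883.9
Saving = £3237.65 − £1883.9 = £1353.75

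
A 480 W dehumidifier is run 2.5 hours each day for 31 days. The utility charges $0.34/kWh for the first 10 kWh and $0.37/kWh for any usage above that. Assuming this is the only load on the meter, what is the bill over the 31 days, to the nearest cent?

Runtime = 2.5 h/day × 31 days = 77.5 h
Energy = 0.48 kW × 77.5 h = 37.2 kWh
Tier 1 (0–10 kWh): 10 × $0.34 = $3.4
Above 10 kWh: 27.2 × $0.37 = $10.064
Bill = $13.46

$13.46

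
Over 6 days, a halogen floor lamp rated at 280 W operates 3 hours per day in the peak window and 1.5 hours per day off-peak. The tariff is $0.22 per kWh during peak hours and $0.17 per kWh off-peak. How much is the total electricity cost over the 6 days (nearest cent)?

$1.54

Peak energy = 0.28 kW × 3 h × 6 = 5.04 kWh
Off-peak energy = 0.28 kW × 1.5 h × 6 = 2.52 kWh
Cost = 5.04 × $0.22 + 2.52 × $0.17 = $1.1088 + $0.4284 = $1.54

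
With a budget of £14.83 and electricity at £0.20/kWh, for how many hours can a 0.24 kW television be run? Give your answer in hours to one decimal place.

Energy available = £14.83 ÷ £0.20/kWh = 74.15 kWh
Hours = 74.15 kWh ÷ 0.24 kW = 309.0 h

309.0 h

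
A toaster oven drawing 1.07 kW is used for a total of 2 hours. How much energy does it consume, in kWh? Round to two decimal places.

Energy = 1.07 kW × 2 h = 2.14 kWh

2.14 kWh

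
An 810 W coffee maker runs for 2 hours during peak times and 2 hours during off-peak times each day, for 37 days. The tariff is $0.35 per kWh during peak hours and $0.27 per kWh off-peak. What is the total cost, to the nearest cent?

Peak energy = 0.81 kW × 2 h × 37 = 59.94 kWh
Off-peak energy = 0.81 kW × 2 h × 37 = 59.94 kWh
Cost = 59.94 × $0.35 + 59.94 × $0.27 = $20.979 + $16.1838 = $37.16

$37.16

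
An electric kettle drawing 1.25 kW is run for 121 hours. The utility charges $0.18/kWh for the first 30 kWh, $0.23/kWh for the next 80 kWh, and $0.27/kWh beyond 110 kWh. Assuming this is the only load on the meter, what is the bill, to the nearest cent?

$34.94

Energy = 1.25 kW × 121 h = 151.25 kWh
Tier 1 (0–30 kWh): 30 × $0.18 = $5.4
Tier 2 (30–110 kWh): 80 × $0.23 = $18.4
Above 110 kWh: 41.25 × $0.27 = $11.1375
Bill = $34.94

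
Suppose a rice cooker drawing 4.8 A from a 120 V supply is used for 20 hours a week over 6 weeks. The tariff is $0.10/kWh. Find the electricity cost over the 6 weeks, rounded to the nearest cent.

$6.91

Power = 4.8 A × 120 V = 576 W = 0.576 kW
Runtime = 20 h/week × 6 weeks = 120 h
Energy = 0.576 kW × 120 h = 69.12 kWh
Cost = 69.12 kWh × $0.10/kWh = $6.91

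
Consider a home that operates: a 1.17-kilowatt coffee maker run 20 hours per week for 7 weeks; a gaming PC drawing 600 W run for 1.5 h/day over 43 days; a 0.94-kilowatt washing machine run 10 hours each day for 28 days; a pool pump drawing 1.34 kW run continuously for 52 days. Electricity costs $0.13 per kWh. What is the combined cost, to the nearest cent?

coffee maker: Runtime = 20 h/week × 7 weeks = 140 h
coffee maker: 1.17 kW × 140 h = 163.8 kWh
gaming PC: Runtime = 1.5 h/day × 43 days = 64.5 h
gaming PC: 0.6 kW × 64.5 h = 38.7 kWh
washing machine: Runtime = 10 h/day × 28 days = 280 h
washing machine: 0.94 kW × 280 h = 263.2 kWh
pool pump: Runtime = 24 h × 52 = 1248 h
pool pump: 1.34 kW × 1248 h = 1672.32 kWh
Total energy = 2138.02 kWh
Cost = 2138.02 × $0.13 = $277.94

$277.94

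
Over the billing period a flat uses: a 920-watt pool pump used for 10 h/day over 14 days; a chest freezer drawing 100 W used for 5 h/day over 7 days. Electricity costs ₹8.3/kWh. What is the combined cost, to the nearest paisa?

₹1098.09

pool pump: Runtime = 10 h/day × 14 days = 140 h
pool pump: 0.92 kW × 140 h = 128.8 kWh
chest freezer: Runtime = 5 h/day × 7 days = 35 h
chest freezer: 0.1 kW × 35 h = 3.5 kWh
Total energy = 132.3 kWh
Cost = 132.3 × ₹8.3 = ₹1098.09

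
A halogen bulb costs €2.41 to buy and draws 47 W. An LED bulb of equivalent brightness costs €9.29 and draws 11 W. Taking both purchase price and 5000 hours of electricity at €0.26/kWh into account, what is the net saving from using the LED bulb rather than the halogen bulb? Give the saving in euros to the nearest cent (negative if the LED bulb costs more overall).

halogen bulb: €2.41 + (47/1000) kW × 5000 h × €0.26 = €2.41 + €61.1 = €63.51
LED bulb: €9.29 + (11/1000) kW × 5000 h × €0.26 = €9.29 + €14.3 = €23.59
Saving = €63.51 − €23.59 = €39.92

€39.92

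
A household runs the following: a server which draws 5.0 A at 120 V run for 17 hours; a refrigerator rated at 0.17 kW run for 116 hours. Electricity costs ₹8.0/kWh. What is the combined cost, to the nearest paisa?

server: Power = 5.0 A × 120 V = 600 W = 0.6 kW
server: 0.6 kW × 17 h = 10.2 kWh
refrigerator: 0.17 kW × 116 h = 19.72 kWh
Total energy = 29.92 kWh
Cost = 29.92 × ₹8.0 = ₹239.36

₹239.36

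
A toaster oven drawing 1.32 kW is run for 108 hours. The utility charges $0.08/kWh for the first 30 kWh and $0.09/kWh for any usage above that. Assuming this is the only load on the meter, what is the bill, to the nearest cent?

Energy = 1.32 kW × 108 h = 142.56 kWh
Tier 1 (0–30 kWh): 30 × $0.08 = $2.4
Above 30 kWh: 112.56 × $0.09 = $10.1304
Bill = $12.53

$12.53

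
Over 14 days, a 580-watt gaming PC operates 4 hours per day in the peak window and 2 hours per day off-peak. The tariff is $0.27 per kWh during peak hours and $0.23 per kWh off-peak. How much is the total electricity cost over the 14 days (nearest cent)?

Peak energy = 0.58 kW × 4 h × 14 = 32.48 kWh
Off-peak energy = 0.58 kW × 2 h × 14 = 16.24 kWh
Cost = 32.48 × $0.27 + 16.24 × $0.23 = $8.7696 + $3.7352 = $12.50

$12.50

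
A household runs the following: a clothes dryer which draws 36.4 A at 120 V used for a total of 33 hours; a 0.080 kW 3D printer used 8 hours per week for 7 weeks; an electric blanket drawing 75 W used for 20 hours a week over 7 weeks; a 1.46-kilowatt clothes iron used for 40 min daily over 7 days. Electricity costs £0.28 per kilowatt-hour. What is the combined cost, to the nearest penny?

£46.46

clothes dryer: Power = 36.4 A × 120 V = 4368 W = 4.368 kW
clothes dryer: 4.368 kW × 33 h = 144.144 kWh
3D printer: Runtime = 8 h/week × 7 weeks = 56 h
3D printer: 0.08 kW × 56 h = 4.48 kWh
electric blanket: Runtime = 20 h/week × 7 weeks = 140 h
electric blanket: 0.075 kW × 140 h = 10.5 kWh
clothes iron: Runtime = 40 min × 7 = 280 min = 4.666666… h
clothes iron: 1.46 kW × 4.666666… h = 6.813333… kWh
Total energy = 165.937333… kWh
Cost = 165.937333… × £0.28 = £46.46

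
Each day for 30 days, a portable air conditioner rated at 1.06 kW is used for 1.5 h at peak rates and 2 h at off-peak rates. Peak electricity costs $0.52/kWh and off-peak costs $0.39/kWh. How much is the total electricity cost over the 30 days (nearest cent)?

Peak energy = 1.06 kW × 1.5 h × 30 = 47.7 kWh
Off-peak energy = 1.06 kW × 2 h × 30 = 63.6 kWh
Cost = 47.7 × $0.52 + 63.6 × $0.39 = $24.804 + $24.804 = $49.61

$49.61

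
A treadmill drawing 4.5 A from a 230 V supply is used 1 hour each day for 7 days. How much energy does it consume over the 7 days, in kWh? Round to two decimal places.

Power = 4.5 A × 230 V = 1035 W = 1.035 kW
Runtime = 1 h/day × 7 days = 7 h
Energy = 1.035 kW × 7 h = 7.245 kWh ≈ 7.25 kWh

7.25 kWh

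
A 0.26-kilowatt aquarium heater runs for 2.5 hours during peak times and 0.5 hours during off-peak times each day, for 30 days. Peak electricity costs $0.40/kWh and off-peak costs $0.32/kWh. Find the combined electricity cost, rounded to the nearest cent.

Peak energy = 0.26 kW × 2.5 h × 30 = 19.5 kWh
Off-peak energy = 0.26 kW × 0.5 h × 30 = 3.9 kWh
Cost = 19.5 × $0.40 + 3.9 × $0.32 = $7.8 + $1.248 = $9.05

$9.05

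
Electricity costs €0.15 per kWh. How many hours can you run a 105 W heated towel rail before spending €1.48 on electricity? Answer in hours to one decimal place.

94.0 h

Energy available = €1.48 ÷ €0.15/kWh = 9.8667 kWh
Hours = 9.8667 kWh ÷ 0.105 kW = 94.0 h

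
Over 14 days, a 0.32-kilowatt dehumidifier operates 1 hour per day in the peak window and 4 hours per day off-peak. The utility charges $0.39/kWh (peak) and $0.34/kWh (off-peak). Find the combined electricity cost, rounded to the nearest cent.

Peak energy = 0.32 kW × 1 h × 14 = 4.48 kWh
Off-peak energy = 0.32 kW × 4 h × 14 = 17.92 kWh
Cost = 4.48 × $0.39 + 17.92 × $0.34 = $1.7472 + $6.0928 = $7.84

$7.84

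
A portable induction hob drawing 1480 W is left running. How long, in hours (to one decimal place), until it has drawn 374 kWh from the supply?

252.7 h

Hours = 374 kWh ÷ 1.48 kW = 252.7 h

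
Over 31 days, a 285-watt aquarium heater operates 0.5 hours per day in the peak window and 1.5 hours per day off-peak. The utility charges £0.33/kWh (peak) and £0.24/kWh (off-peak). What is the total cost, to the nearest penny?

Peak energy = 0.285 kW × 0.5 h × 31 = 4.4175 kWh
Off-peak energy = 0.285 kW × 1.5 h × 31 = 13.2525 kWh
Cost = 4.4175 × £0.33 + 13.2525 × £0.24 = £1.457775 + £3.1806 = £4.64

£4.64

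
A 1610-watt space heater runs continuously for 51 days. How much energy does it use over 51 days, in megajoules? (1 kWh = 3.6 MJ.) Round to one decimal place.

7094.3 MJ

Runtime = 24 h × 51 = 1224 h
Energy = 1.61 kW × 1224 h = 1970.64 kWh
= 1970.64 × 3.6 MJ = 7094.3 MJ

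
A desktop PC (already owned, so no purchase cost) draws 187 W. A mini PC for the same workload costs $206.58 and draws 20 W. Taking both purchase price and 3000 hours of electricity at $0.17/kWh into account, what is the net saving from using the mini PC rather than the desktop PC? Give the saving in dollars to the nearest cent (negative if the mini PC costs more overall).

desktop PC: $0.00 + (187/1000) kW × 3000 h × $0.17 = $0.00 + $95.37 = $95.37
mini PC: $206.58 + (20/1000) kW × 3000 h × $0.17 = $206.58 + $10.2 = $216.78
Saving = $95.37 − $216.78 = −$121.41

-$121.41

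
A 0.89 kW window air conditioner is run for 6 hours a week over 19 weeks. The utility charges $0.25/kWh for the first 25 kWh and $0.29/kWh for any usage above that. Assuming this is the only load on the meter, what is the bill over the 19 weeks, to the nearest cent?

$28.42

Runtime = 6 h/week × 19 weeks = 114 h
Energy = 0.89 kW × 114 h = 101.46 kWh
Tier 1 (0–25 kWh): 25 × $0.25 = $6.25
Above 25 kWh: 76.46 × $0.29 = $22.1734
Bill = $28.42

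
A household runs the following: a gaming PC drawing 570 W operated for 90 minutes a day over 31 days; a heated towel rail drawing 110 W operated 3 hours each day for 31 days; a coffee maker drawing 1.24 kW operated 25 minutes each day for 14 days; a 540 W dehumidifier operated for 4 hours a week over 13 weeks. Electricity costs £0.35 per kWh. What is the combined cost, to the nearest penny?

gaming PC: Runtime = 90 min × 31 = 2790 min = 46.5 h
gaming PC: 0.57 kW × 46.5 h = 26.505 kWh
heated towel rail: Runtime = 3 h/day × 31 days = 93 h
heated towel rail: 0.11 kW × 93 h = 10.23 kWh
coffee maker: Runtime = 25 min × 14 = 350 min = 5.833333… h
coffee maker: 1.24 kW × 5.833333… h = 7.233333… kWh
dehumidifier: Runtime = 4 h/week × 13 weeks = 52 h
dehumidifier: 0.54 kW × 52 h = 28.08 kWh
Total energy = 72.048333… kWh
Cost = 72.048333… × £0.35 = £25.22

£25.22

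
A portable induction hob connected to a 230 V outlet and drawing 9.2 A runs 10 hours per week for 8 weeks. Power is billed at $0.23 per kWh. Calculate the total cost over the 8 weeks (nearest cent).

$38.93

Power = 9.2 A × 230 V = 2116 W = 2.116 kW
Runtime = 10 h/week × 8 weeks = 80 h
Energy = 2.116 kW × 80 h = 169.28 kWh
Cost = 169.28 kWh × $0.23/kWh = $38.93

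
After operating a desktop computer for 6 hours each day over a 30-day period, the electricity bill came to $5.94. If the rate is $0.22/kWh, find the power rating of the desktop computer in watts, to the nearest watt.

150 W

Energy = $5.94 ÷ $0.22/kWh = 27 kWh
Runtime = 6 h/day × 30 days = 180 h
Power = 27 kWh ÷ 180 h = 0.15 kW = 150 W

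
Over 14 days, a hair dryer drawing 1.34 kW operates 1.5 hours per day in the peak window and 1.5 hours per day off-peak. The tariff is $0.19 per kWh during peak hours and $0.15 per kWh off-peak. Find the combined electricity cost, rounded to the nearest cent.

$9.57

Peak energy = 1.34 kW × 1.5 h × 14 = 28.14 kWh
Off-peak energy = 1.34 kW × 1.5 h × 14 = 28.14 kWh
Cost = 28.14 × $0.19 + 28.14 × $0.15 = $5.3466 + $4.221 = $9.57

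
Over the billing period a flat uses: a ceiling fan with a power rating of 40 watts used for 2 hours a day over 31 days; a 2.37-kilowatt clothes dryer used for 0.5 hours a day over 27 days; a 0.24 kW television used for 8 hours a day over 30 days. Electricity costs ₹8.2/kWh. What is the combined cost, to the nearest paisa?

ceiling fan: Runtime = 2 h/day × 31 days = 62 h
ceiling fan: 0.04 kW × 62 h = 2.48 kWh
clothes dryer: Runtime = 0.5 h/day × 27 days = 13.5 h
clothes dryer: 2.37 kW × 13.5 h = 31.995 kWh
television: Runtime = 8 h/day × 30 days = 240 h
television: 0.24 kW × 240 h = 57.6 kWh
Total energy = 92.075 kWh
Cost = 92.075 × ₹8.2 = ₹755.02

₹755.02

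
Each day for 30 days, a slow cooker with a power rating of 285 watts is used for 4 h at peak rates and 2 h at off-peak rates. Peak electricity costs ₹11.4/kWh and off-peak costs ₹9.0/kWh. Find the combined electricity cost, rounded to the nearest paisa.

Peak energy = 0.285 kW × 4 h × 30 = 34.2 kWh
Off-peak energy = 0.285 kW × 2 h × 30 = 17.1 kWh
Cost = 34.2 × ₹11.4 + 17.1 × ₹9.0 = ₹389.88 + ₹153.9 = ₹543.78

₹543.78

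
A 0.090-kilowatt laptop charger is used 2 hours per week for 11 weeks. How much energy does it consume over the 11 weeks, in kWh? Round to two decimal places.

1.98 kWh

Runtime = 2 h/week × 11 weeks = 22 h
Energy = 0.09 kW × 22 h = 1.98 kWh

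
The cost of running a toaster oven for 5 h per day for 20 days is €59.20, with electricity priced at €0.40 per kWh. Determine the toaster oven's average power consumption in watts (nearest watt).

Energy = €59.20 ÷ €0.40/kWh = 148 kWh
Runtime = 5 h/day × 20 days = 100 h
Power = 148 kWh ÷ 100 h = 1.48 kW = 1480 W

1480 W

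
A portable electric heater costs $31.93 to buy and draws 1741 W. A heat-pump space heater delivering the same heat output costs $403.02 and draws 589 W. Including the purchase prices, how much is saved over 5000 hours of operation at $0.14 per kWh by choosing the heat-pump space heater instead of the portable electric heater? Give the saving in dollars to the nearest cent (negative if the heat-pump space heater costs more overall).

portable electric heater: $31.93 + (1741/1000) kW × 5000 h × $0.14 = $31.93 + $1218.7 = $1250.63
heat-pump space heater: $403.02 + (589/1000) kW × 5000 h × $0.14 = $403.02 + $412.3 = $815.32
Saving = $1250.63 − $815.32 = $435.31

$435.31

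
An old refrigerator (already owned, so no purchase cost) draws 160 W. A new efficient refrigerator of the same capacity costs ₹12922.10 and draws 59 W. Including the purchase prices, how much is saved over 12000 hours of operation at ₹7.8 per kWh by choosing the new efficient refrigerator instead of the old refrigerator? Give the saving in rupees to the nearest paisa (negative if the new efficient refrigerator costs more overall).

-₹3468.50

old refrigerator: ₹0.00 + (160/1000) kW × 12000 h × ₹7.8 = ₹0.00 + ₹14976 = ₹14976
new efficient refrigerator: ₹12922.10 + (59/1000) kW × 12000 h × ₹7.8 = ₹12922.10 + ₹5522.4 = ₹18444.5
Saving = ₹14976 − ₹18444.5 = −₹3468.5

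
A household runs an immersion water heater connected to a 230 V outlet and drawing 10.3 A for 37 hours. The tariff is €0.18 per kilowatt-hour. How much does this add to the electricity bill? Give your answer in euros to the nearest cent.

Power = 10.3 A × 230 V = 2369 W = 2.369 kW
Energy = 2.369 kW × 37 h = 87.653 kWh
Cost = 87.653 kWh × €0.18/kWh = €15.78

€15.78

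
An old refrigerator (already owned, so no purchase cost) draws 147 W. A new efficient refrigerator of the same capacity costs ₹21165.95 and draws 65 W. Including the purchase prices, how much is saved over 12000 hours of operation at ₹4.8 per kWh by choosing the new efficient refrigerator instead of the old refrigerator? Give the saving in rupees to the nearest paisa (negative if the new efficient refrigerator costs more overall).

old refrigerator: ₹0.00 + (147/1000) kW × 12000 h × ₹4.8 = ₹0.00 + ₹8467.2 = ₹8467.2
new efficient refrigerator: ₹21165.95 + (65/1000) kW × 12000 h × ₹4.8 = ₹21165.95 + ₹3744 = ₹24909.95
Saving = ₹8467.2 − ₹24909.95 = −₹16442.75

-₹16442.75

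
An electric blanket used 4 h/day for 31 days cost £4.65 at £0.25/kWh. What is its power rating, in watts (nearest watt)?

150 W

Energy = £4.65 ÷ £0.25/kWh = 18.6 kWh
Runtime = 4 h/day × 31 days = 124 h
Power = 18.6 kWh ÷ 124 h = 0.15 kW = 150 W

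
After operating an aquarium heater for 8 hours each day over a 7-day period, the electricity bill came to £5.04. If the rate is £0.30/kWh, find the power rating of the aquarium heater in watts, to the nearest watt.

300 W

Energy = £5.04 ÷ £0.30/kWh = 16.8 kWh
Runtime = 8 h/day × 7 days = 56 h
Power = 16.8 kWh ÷ 56 h = 0.3 kW = 300 W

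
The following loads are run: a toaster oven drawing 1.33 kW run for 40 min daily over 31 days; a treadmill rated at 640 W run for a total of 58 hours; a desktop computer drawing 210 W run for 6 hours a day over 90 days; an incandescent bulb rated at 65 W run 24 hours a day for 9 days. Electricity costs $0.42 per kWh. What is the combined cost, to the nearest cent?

$80.66

toaster oven: Runtime = 40 min × 31 = 1240 min = 20.666666… h
toaster oven: 1.33 kW × 20.666666… h = 27.486666… kWh
treadmill: 0.64 kW × 58 h = 37.12 kWh
desktop computer: Runtime = 6 h/day × 90 days = 540 h
desktop computer: 0.21 kW × 540 h = 113.4 kWh
incandescent bulb: Runtime = 24 h × 9 = 216 h
incandescent bulb: 0.065 kW × 216 h = 14.04 kWh
Total energy = 192.046666… kWh
Cost = 192.046666… × $0.42 = $80.66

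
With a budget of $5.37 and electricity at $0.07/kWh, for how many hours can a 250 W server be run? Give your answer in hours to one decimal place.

Energy available = $5.37 ÷ $0.07/kWh = 76.7143 kWh
Hours = 76.7143 kWh ÷ 0.25 kW = 306.9 h

306.9 h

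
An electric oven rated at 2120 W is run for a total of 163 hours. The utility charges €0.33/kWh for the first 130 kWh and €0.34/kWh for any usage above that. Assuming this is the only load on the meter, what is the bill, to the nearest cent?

Energy = 2.12 kW × 163 h = 345.56 kWh
Tier 1 (0–130 kWh): 130 × €0.33 = €42.9
Above 130 kWh: 215.56 × €0.34 = €73.2904
Bill = €116.19

€116.19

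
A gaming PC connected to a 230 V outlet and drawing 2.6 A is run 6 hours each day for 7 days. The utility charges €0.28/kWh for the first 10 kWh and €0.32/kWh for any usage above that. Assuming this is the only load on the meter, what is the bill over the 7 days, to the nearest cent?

Power = 2.6 A × 230 V = 598 W = 0.598 kW
Runtime = 6 h/day × 7 days = 42 h
Energy = 0.598 kW × 42 h = 25.116 kWh
Tier 1 (0–10 kWh): 10 × €0.28 = €2.8
Above 10 kWh: 15.116 × €0.32 = €4.83712
Bill = €7.64

€7.64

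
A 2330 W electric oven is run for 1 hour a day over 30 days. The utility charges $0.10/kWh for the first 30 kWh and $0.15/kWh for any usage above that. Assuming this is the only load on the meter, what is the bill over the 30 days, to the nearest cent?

Runtime = 1 h/day × 30 days = 30 h
Energy = 2.33 kW × 30 h = 69.9 kWh
Tier 1 (0–30 kWh): 30 × $0.10 = $3
Above 30 kWh: 39.9 × $0.15 = $5.985
Bill = $8.99

$8.99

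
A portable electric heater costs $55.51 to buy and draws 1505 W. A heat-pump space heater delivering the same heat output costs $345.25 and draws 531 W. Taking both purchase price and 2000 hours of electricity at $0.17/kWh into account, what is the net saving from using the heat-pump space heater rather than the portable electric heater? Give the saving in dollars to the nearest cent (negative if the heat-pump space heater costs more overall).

$41.42

portable electric heater: $55.51 + (1505/1000) kW × 2000 h × $0.17 = $55.51 + $511.7 = $567.21
heat-pump space heater: $345.25 + (531/1000) kW × 2000 h × $0.17 = $345.25 + $180.54 = $525.79
Saving = $567.21 − $525.79 = $41.42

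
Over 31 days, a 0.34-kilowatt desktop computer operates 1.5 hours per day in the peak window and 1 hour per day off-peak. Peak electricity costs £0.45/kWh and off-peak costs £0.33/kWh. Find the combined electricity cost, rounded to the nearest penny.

£10.59

Peak energy = 0.34 kW × 1.5 h × 31 = 15.81 kWh
Off-peak energy = 0.34 kW × 1 h × 31 = 10.54 kWh
Cost = 15.81 × £0.45 + 10.54 × £0.33 = £7.1145 + £3.4782 = £10.59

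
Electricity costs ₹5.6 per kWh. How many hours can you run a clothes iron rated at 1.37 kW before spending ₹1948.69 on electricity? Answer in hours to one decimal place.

254.0 h

Energy available = ₹1948.69 ÷ ₹5.6/kWh = 347.9804 kWh
Hours = 347.9804 kWh ÷ 1.37 kW = 254.0 h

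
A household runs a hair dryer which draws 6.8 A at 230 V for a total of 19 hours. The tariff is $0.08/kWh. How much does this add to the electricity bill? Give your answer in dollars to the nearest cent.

$2.38

Power = 6.8 A × 230 V = 1564 W = 1.564 kW
Energy = 1.564 kW × 19 h = 29.716 kWh
Cost = 29.716 kWh × $0.08/kWh = $2.38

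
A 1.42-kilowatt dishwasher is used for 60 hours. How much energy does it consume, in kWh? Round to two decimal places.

85.20 kWh

Energy = 1.42 kW × 60 h = 85.2 kWh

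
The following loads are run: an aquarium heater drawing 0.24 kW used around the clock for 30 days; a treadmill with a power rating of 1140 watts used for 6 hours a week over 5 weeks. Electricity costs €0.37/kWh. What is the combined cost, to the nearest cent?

aquarium heater: Runtime = 24 h × 30 = 720 h
aquarium heater: 0.24 kW × 720 h = 172.8 kWh
treadmill: Runtime = 6 h/week × 5 weeks = 30 h
treadmill: 1.14 kW × 30 h = 34.2 kWh
Total energy = 207 kWh
Cost = 207 × €0.37 = €76.59

€76.59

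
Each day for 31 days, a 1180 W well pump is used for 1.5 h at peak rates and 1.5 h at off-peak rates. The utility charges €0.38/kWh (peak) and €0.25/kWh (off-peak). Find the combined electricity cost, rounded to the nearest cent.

€34.57

Peak energy = 1.18 kW × 1.5 h × 31 = 54.87 kWh
Off-peak energy = 1.18 kW × 1.5 h × 31 = 54.87 kWh
Cost = 54.87 × €0.38 + 54.87 × €0.25 = €20.8506 + €13.7175 = €34.57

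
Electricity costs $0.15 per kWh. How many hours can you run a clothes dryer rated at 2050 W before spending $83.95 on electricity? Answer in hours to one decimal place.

Energy available = $83.95 ÷ $0.15/kWh = 559.6667 kWh
Hours = 559.6667 kWh ÷ 2.05 kW = 273.0 h

273.0 h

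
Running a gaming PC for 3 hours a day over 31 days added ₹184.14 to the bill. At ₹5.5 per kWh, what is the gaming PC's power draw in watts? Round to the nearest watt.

Energy = ₹184.14 ÷ ₹5.5/kWh = 33.48 kWh
Runtime = 3 h/day × 31 days = 93 h
Power = 33.48 kWh ÷ 93 h = 0.36 kW = 360 W

360 W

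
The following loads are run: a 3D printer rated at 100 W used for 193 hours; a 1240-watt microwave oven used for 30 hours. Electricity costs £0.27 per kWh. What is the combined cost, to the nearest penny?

3D printer: 0.1 kW × 193 h = 19.3 kWh
microwave oven: 1.24 kW × 30 h = 37.2 kWh
Total energy = 56.5 kWh
Cost = 56.5 × £0.27 = £15.26

£15.26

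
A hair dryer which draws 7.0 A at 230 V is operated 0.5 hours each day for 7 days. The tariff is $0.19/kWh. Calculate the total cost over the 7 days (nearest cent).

Power = 7.0 A × 230 V = 1610 W = 1.61 kW
Runtime = 0.5 h/day × 7 days = 3.5 h
Energy = 1.61 kW × 3.5 h = 5.635 kWh
Cost = 5.635 kWh × $0.19/kWh = $1.07

$1.07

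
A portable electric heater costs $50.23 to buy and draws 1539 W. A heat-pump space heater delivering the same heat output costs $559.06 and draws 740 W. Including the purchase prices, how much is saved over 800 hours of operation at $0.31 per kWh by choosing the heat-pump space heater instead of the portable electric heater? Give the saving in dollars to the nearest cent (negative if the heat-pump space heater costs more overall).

-$310.68

portable electric heater: $50.23 + (1539/1000) kW × 800 h × $0.31 = $50.23 + $381.672 = $431.902
heat-pump space heater: $559.06 + (740/1000) kW × 800 h × $0.31 = $559.06 + $183.52 = $742.58
Saving = $431.902 − $742.58 = −$310.678 → -$310.68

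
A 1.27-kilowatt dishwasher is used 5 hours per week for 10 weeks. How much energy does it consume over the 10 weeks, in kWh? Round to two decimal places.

Runtime = 5 h/week × 10 weeks = 50 h
Energy = 1.27 kW × 50 h = 63.5 kWh

63.50 kWh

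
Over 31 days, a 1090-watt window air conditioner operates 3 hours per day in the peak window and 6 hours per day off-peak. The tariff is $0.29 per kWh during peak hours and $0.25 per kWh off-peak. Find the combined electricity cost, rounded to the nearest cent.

Peak energy = 1.09 kW × 3 h × 31 = 101.37 kWh
Off-peak energy = 1.09 kW × 6 h × 31 = 202.74 kWh
Cost = 101.37 × $0.29 + 202.74 × $0.25 = $29.3973 + $50.685 = $80.08

$80.08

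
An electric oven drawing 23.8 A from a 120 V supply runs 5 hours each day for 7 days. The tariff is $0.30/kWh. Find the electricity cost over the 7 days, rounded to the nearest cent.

Power = 23.8 A × 120 V = 2856 W = 2.856 kW
Runtime = 5 h/day × 7 days = 35 h
Energy = 2.856 kW × 35 h = 99.96 kWh
Cost = 99.96 kWh × $0.30/kWh = $29.99

$29.99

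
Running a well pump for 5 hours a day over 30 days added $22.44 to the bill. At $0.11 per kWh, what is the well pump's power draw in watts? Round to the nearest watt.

1360 W

Energy = $22.44 ÷ $0.11/kWh = 204 kWh
Runtime = 5 h/day × 30 days = 150 h
Power = 204 kWh ÷ 150 h = 1.36 kW = 1360 W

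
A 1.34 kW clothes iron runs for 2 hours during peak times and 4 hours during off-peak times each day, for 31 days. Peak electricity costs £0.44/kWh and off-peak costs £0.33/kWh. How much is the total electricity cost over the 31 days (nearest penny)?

£91.39

Peak energy = 1.34 kW × 2 h × 31 = 83.08 kWh
Off-peak energy = 1.34 kW × 4 h × 31 = 166.16 kWh
Cost = 83.08 × £0.44 + 166.16 × £0.33 = £36.5552 + £54.8328 = £91.39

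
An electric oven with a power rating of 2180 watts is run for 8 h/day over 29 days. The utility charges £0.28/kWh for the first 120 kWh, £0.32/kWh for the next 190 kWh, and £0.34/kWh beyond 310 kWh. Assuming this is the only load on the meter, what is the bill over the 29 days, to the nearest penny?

Runtime = 8 h/day × 29 days = 232 h
Energy = 2.18 kW × 232 h = 505.76 kWh
Tier 1 (0–120 kWh): 120 × £0.28 = £33.6
Tier 2 (120–310 kWh): 190 × £0.32 = £60.8
Above 310 kWh: 195.76 × £0.34 = £66.5584
Bill = £160.96

£160.96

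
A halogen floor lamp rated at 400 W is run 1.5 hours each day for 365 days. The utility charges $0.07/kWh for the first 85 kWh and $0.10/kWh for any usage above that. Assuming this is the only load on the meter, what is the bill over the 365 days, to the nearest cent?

$19.35

Runtime = 1.5 h/day × 365 days = 547.5 h
Energy = 0.4 kW × 547.5 h = 219 kWh
Tier 1 (0–85 kWh): 85 × $0.07 = $5.95
Above 85 kWh: 134 × $0.10 = $13.4
Bill = $19.35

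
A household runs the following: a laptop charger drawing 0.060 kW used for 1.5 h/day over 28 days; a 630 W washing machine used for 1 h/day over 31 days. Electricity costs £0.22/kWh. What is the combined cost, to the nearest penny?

£4.85

laptop charger: Runtime = 1.5 h/day × 28 days = 42 h
laptop charger: 0.06 kW × 42 h = 2.52 kWh
washing machine: Runtime = 1 h/day × 31 days = 31 h
washing machine: 0.63 kW × 31 h = 19.53 kWh
Total energy = 22.05 kWh
Cost = 22.05 × £0.22 = £4.85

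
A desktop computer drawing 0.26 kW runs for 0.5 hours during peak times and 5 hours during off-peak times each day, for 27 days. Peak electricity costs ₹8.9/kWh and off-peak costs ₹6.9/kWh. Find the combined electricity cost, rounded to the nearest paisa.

Peak energy = 0.26 kW × 0.5 h × 27 = 3.51 kWh
Off-peak energy = 0.26 kW × 5 h × 27 = 35.1 kWh
Cost = 3.51 × ₹8.9 + 35.1 × ₹6.9 = ₹31.239 + ₹242.19 = ₹273.43

₹273.43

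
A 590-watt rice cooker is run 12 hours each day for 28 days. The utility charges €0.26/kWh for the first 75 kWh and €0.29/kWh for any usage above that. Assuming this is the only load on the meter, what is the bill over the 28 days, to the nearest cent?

Runtime = 12 h/day × 28 days = 336 h
Energy = 0.59 kW × 336 h = 198.24 kWh
Tier 1 (0–75 kWh): 75 × €0.26 = €19.5
Above 75 kWh: 123.24 × €0.29 = €35.7396
Bill = €55.24

€55.24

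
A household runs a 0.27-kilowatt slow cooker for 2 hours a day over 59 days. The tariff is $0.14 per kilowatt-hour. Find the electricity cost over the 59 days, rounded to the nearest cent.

Runtime = 2 h/day × 59 days = 118 h
Energy = 0.27 kW × 118 h = 31.86 kWh
Cost = 31.86 kWh × $0.14/kWh = $4.46

$4.46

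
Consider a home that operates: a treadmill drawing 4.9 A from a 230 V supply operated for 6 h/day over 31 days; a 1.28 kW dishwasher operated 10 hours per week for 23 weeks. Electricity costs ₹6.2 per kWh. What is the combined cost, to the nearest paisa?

treadmill: Power = 4.9 A × 230 V = 1127 W = 1.127 kW
treadmill: Runtime = 6 h/day × 31 days = 186 h
treadmill: 1.127 kW × 186 h = 209.622 kWh
dishwasher: Runtime = 10 h/week × 23 weeks = 230 h
dishwasher: 1.28 kW × 230 h = 294.4 kWh
Total energy = 504.022 kWh
Cost = 504.022 × ₹6.2 = ₹3124.94

₹3124.94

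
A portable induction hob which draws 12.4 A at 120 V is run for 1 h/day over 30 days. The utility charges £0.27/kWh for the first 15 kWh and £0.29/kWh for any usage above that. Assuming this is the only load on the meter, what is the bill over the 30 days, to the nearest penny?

£12.65

Power = 12.4 A × 120 V = 1488 W = 1.488 kW
Runtime = 1 h/day × 30 days = 30 h
Energy = 1.488 kW × 30 h = 44.64 kWh
Tier 1 (0–15 kWh): 15 × £0.27 = £4.05
Above 15 kWh: 29.64 × £0.29 = £8.5956
Bill = £12.65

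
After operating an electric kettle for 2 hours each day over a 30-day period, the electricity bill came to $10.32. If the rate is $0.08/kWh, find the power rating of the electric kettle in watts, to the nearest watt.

Energy = $10.32 ÷ $0.08/kWh = 129 kWh
Runtime = 2 h/day × 30 days = 60 h
Power = 129 kWh ÷ 60 h = 2.15 kW = 2150 W

2150 W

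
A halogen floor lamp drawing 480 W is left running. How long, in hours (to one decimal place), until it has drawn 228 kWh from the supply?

475.0 h

Hours = 228 kWh ÷ 0.48 kW = 475.0 h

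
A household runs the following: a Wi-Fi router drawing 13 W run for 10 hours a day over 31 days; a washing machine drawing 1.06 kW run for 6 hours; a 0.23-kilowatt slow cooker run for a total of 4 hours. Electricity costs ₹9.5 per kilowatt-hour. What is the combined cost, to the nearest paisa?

₹107.45

Wi-Fi router: Runtime = 10 h/day × 31 days = 310 h
Wi-Fi router: 0.013 kW × 310 h = 4.03 kWh
washing machine: 1.06 kW × 6 h = 6.36 kWh
slow cooker: 0.23 kW × 4 h = 0.92 kWh
Total energy = 11.31 kWh
Cost = 11.31 × ₹9.5 = ₹107.45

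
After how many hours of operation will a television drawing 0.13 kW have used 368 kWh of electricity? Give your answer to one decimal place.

Hours = 368 kWh ÷ 0.13 kW = 2830.8 h

2830.8 h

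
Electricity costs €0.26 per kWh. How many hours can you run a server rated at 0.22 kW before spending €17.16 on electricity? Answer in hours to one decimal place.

300.0 h

Energy available = €17.16 ÷ €0.26/kWh = 66 kWh
Hours = 66 kWh ÷ 0.22 kW = 300.0 h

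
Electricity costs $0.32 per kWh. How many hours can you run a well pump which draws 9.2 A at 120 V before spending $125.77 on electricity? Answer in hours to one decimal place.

Power = 9.2 A × 120 V = 1104 W = 1.104 kW
Energy available = $125.77 ÷ $0.32/kWh = 393.0313 kWh
Hours = 393.0313 kWh ÷ 1.104 kW = 356.0 h

356.0 h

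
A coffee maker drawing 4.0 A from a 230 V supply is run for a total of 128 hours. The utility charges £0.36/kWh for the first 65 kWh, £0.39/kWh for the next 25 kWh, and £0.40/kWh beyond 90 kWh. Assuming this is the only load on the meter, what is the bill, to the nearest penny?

Power = 4.0 A × 230 V = 920 W = 0.92 kW
Energy = 0.92 kW × 128 h = 117.76 kWh
Tier 1 (0–65 kWh): 65 × £0.36 = £23.4
Tier 2 (65–90 kWh): 25 × £0.39 = £9.75
Above 90 kWh: 27.76 × £0.40 = £11.104
Bill = £44.25

£44.25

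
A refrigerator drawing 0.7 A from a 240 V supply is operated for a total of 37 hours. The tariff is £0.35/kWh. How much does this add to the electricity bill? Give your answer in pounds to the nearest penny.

£2.18

Power = 0.7 A × 240 V = 168 W = 0.168 kW
Energy = 0.168 kW × 37 h = 6.216 kWh
Cost = 6.216 kWh × £0.35/kWh = £2.18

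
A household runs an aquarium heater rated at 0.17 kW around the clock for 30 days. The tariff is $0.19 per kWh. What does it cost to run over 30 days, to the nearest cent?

Runtime = 24 h × 30 = 720 h
Energy = 0.17 kW × 720 h = 122.4 kWh
Cost = 122.4 kWh × $0.19/kWh = $23.26

$23.26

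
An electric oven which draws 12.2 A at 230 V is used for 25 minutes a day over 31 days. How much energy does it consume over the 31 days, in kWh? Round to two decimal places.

Power = 12.2 A × 230 V = 2806 W = 2.806 kW
Runtime = 25 min × 31 = 775 min = 12.916666… h
Energy = 2.806 kW × 12.916666… h = 36.244166… kWh ≈ 36.24 kWh

36.24 kWh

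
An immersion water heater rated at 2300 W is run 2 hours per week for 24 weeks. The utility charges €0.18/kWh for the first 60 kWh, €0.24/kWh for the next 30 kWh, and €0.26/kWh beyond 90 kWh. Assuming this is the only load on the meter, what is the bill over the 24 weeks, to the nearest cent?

Runtime = 2 h/week × 24 weeks = 48 h
Energy = 2.3 kW × 48 h = 110.4 kWh
Tier 1 (0–60 kWh): 60 × €0.18 = €10.8
Tier 2 (60–90 kWh): 30 × €0.24 = €7.2
Above 90 kWh: 20.4 × €0.26 = €5.304
Bill = €23.30

€23.30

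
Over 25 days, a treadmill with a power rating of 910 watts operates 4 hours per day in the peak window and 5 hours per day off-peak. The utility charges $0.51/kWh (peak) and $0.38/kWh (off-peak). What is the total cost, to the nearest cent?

$89.64

Peak energy = 0.91 kW × 4 h × 25 = 91 kWh
Off-peak energy = 0.91 kW × 5 h × 25 = 113.75 kWh
Cost = 91 × $0.51 + 113.75 × $0.38 = $46.41 + $43.225 = $89.64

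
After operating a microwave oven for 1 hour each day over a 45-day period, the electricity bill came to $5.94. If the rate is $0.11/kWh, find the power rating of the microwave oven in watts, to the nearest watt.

Energy = $5.94 ÷ $0.11/kWh = 54 kWh
Runtime = 1 h/day × 45 days = 45 h
Power = 54 kWh ÷ 45 h = 1.2 kW = 1200 W

1200 W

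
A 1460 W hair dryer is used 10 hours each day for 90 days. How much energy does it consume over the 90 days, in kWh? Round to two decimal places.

1314.00 kWh

Runtime = 10 h/day × 90 days = 900 h
Energy = 1.46 kW × 900 h = 1314 kWh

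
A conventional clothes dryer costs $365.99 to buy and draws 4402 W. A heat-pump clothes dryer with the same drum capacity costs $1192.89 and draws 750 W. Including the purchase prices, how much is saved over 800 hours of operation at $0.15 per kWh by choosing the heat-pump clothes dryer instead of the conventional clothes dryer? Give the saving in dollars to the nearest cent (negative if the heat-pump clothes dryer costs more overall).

conventional clothes dryer: $365.99 + (4402/1000) kW × 800 h × $0.15 = $365.99 + $528.24 = $894.23
heat-pump clothes dryer: $1192.89 + (750/1000) kW × 800 h × $0.15 = $1192.89 + $90 = $1282.89
Saving = $894.23 − $1282.89 = −$388.66

-$388.66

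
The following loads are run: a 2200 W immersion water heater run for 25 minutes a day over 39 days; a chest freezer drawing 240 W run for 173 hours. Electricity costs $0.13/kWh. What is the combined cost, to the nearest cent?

$10.05

immersion water heater: Runtime = 25 min × 39 = 975 min = 16.25 h
immersion water heater: 2.2 kW × 16.25 h = 35.75 kWh
chest freezer: 0.24 kW × 173 h = 41.52 kWh
Total energy = 77.27 kWh
Cost = 77.27 × $0.13 = $10.05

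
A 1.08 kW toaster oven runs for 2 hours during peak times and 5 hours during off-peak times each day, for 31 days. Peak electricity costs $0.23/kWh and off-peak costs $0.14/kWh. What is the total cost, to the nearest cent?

$38.84

Peak energy = 1.08 kW × 2 h × 31 = 66.96 kWh
Off-peak energy = 1.08 kW × 5 h × 31 = 167.4 kWh
Cost = 66.96 × $0.23 + 167.4 × $0.14 = $15.4008 + $23.436 = $38.84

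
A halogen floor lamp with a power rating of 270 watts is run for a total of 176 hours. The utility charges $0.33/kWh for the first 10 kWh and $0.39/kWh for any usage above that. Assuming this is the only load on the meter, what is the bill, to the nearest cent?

$17.93

Energy = 0.27 kW × 176 h = 47.52 kWh
Tier 1 (0–10 kWh): 10 × $0.33 = $3.3
Above 10 kWh: 37.52 × $0.39 = $14.6328
Bill = $17.93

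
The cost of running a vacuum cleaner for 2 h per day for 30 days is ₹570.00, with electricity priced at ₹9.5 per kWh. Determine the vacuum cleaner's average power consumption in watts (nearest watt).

1000 W

Energy = ₹570.00 ÷ ₹9.5/kWh = 60 kWh
Runtime = 2 h/day × 30 days = 60 h
Power = 60 kWh ÷ 60 h = 1 kW = 1000 W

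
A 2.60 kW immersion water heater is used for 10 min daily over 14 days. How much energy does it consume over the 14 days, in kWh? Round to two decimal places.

6.07 kWh

Runtime = 10 min × 14 = 140 min = 2.333333… h
Energy = 2.6 kW × 2.333333… h = 6.066666… kWh ≈ 6.07 kWh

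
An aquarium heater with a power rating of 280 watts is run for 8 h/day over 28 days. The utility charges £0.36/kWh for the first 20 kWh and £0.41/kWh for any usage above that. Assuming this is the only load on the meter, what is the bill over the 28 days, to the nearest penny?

Runtime = 8 h/day × 28 days = 224 h
Energy = 0.28 kW × 224 h = 62.72 kWh
Tier 1 (0–20 kWh): 20 × £0.36 = £7.2
Above 20 kWh: 42.72 × £0.41 = £17.5152
Bill = £24.72

£24.72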